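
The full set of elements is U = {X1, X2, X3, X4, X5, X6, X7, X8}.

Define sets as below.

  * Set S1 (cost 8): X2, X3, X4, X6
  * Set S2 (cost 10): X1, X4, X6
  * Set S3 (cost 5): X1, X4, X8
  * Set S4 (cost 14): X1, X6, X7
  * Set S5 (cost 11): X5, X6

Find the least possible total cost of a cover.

38

S1, S3, S4, S5 together cover every element (S1 ∪ S3 ∪ S4 ∪ S5 = {X1, X2, X3, X4, X5, X6, X7, X8}); total cost 8 + 5 + 14 + 11 = 38.
No covering selection has total cost below 38.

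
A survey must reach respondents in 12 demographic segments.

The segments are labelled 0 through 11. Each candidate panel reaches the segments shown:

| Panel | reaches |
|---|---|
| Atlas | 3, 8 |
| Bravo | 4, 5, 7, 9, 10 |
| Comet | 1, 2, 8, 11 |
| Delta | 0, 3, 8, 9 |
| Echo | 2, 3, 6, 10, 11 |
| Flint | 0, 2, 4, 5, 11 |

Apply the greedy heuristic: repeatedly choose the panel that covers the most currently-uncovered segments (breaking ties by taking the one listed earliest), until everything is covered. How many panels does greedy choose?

4

Greedy: pick Bravo (covers 5 new) → pick Comet (covers 4 new) → pick Delta (covers 2 new) → pick Echo (covers 1 new). Total picks: 4.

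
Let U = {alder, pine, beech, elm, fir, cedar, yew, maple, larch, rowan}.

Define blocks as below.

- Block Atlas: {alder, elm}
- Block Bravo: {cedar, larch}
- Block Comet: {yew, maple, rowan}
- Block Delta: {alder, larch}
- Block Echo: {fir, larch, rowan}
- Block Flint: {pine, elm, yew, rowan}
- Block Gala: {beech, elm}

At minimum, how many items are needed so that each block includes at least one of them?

H = {elm, yew, larch} meets every block (each contains at least one member of H), and |H| = 3.
The blocks Atlas, Bravo, Comet are pairwise disjoint, so any hitting set needs a separate item for each — at least 3. Hence 3 is optimal.

3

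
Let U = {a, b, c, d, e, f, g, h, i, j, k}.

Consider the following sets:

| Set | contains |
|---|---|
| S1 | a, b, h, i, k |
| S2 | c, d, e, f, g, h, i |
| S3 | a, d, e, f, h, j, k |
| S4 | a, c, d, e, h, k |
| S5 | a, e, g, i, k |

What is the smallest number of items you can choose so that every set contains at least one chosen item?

The 2 items {a, e} hit every set.
No single item lies in every set, so at least 2 are needed and 2 is optimal.

2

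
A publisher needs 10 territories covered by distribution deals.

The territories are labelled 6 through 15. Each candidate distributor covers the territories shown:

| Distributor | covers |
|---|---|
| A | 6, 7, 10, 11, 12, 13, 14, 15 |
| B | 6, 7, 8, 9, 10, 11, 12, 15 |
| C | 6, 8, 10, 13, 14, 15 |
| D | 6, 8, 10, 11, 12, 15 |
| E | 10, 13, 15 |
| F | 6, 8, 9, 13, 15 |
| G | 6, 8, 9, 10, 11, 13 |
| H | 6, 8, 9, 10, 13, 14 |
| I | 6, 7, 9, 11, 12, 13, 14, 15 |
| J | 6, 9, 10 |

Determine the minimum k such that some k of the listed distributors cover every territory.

Take {A, H}. Their union is {6, 7, 8, 9, 10, 11, 12, 13, 14, 15}, which is all 10 territories.
No single distributor has all 10 territories (the largest, A, has 8), so 2 is optimal.

2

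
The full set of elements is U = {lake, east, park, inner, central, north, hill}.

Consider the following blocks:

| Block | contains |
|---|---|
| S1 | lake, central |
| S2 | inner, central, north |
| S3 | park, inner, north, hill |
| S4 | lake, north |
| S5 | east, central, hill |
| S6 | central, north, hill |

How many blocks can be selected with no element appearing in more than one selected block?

S4, S5 are pairwise disjoint (S4={lake,north}; S5={east,central,hill}).
Every remaining block overlaps one of these, and no 3 of the listed blocks are pairwise disjoint, so 2 is the maximum.

2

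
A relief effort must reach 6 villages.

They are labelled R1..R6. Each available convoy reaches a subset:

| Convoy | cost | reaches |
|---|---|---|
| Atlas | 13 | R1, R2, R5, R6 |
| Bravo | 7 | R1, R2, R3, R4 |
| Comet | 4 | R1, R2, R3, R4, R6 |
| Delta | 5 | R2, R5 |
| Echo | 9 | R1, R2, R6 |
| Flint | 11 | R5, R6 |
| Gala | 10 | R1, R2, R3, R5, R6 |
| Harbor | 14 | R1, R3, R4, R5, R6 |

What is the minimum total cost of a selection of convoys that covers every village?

Comet, Delta together cover every village (Comet ∪ Delta = {R1, R2, R3, R4, R5, R6}); total cost 4 + 5 = 9.
No covering selection has total cost below 9.

9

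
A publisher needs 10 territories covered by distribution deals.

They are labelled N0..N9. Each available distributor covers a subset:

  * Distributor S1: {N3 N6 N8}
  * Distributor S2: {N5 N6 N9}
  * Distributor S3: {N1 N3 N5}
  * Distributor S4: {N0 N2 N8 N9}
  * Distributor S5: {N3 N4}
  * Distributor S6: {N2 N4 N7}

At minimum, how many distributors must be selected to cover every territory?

4

Take {S1, S3, S4, S6}. Their union is {N0, N1, N2, N3, N4, N5, N6, N7, N8, N9}, which is all 10 territories.
Only S6 contains N7, so S6 is forced; the remaining 7 territories need at least 3 more distributors (each remaining distributor adds at most 3) — so at least 4 distributors are needed, and 4 is optimal.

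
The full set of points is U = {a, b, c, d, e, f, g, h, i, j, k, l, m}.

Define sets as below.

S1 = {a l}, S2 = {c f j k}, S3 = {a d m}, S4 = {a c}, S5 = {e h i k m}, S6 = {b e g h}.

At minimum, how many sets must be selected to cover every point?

S1 and S2 and S3 and S5 and S6 together: S1 ∪ S2 ∪ S3 ∪ S5 ∪ S6 = {a, b, c, d, e, f, g, h, i, j, k, l, m} — every point is covered.
No 4 of the 6 sets cover everything (all 15 combinations miss at least one point), so 5 is optimal.

5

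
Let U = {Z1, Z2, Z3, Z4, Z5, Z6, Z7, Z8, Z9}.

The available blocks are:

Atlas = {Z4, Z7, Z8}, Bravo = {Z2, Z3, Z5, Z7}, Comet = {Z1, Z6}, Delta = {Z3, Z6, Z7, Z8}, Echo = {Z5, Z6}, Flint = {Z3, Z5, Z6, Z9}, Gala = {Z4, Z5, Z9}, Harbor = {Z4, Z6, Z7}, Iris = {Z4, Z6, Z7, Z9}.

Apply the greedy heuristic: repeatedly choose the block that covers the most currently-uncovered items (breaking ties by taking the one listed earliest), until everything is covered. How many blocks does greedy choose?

Greedy: pick Bravo (covers 4 new) → pick Iris (covers 3 new) → pick Atlas (covers 1 new) → pick Comet (covers 1 new). Total picks: 4.

4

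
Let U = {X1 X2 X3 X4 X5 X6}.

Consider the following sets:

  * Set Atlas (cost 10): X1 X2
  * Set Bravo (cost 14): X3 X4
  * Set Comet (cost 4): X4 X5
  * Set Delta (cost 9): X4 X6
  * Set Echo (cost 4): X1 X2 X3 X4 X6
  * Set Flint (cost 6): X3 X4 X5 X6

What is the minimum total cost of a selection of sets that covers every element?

8

Comet, Echo together cover every element (Comet ∪ Echo = {X1, X2, X3, X4, X5, X6}); total cost 4 + 4 = 8.
No covering selection has total cost below 8.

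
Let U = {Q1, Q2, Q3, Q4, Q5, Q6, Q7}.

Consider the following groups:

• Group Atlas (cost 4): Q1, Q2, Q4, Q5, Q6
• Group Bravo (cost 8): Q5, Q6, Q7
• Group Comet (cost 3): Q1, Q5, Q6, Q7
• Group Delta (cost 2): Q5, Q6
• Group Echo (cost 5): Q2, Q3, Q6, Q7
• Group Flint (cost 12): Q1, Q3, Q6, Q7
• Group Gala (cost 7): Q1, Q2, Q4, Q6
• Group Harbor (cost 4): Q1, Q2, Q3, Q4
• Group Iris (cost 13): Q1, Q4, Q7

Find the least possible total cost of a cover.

Comet, Harbor together cover every element (Comet ∪ Harbor = {Q1, Q2, Q3, Q4, Q5, Q6, Q7}); total cost 3 + 4 = 7.
No covering selection has total cost below 7.

7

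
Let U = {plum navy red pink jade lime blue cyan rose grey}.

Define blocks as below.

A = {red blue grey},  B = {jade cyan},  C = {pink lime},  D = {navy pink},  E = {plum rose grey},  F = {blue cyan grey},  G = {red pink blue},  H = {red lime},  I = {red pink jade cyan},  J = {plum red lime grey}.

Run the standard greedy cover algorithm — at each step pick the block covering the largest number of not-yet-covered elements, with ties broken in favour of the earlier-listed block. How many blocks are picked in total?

5

Greedy: pick I (covers 4 new) → pick E (covers 3 new) → pick A (covers 1 new) → pick C (covers 1 new) → pick D (covers 1 new). Total picks: 5.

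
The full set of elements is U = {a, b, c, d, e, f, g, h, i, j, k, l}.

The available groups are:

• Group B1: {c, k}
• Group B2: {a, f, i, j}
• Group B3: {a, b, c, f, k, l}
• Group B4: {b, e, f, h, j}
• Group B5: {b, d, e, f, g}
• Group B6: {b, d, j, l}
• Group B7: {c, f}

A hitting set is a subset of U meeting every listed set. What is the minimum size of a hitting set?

T = {a, b, c} meets every group (each contains at least one member of T), and |T| = 3.
No choice of 2 elements meets every group, so 3 is the minimum.

3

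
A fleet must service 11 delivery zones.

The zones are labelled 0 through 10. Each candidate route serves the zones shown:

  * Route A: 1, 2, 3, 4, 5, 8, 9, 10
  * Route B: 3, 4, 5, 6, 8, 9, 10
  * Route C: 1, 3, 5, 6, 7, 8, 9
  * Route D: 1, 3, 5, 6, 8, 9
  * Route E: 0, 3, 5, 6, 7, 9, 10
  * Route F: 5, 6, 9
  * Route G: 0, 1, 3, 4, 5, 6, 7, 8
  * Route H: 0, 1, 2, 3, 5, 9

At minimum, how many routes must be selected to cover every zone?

Take {A, E}. Their union is {0, 1, 2, 3, 4, 5, 6, 7, 8, 9, 10}, which is all 11 zones.
No single route has all 11 zones (the largest, A, has 8), so 2 is optimal.

2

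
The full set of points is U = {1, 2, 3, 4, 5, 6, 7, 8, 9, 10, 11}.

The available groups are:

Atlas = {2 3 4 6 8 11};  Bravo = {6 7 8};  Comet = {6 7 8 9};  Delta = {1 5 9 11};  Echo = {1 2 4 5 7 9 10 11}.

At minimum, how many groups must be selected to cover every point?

2

Take {Atlas, Echo}. Their union is {1, 2, 3, 4, 5, 6, 7, 8, 9, 10, 11}, which is all 11 points.
No single group has all 11 points (the largest, Echo, has 8), so 2 is optimal.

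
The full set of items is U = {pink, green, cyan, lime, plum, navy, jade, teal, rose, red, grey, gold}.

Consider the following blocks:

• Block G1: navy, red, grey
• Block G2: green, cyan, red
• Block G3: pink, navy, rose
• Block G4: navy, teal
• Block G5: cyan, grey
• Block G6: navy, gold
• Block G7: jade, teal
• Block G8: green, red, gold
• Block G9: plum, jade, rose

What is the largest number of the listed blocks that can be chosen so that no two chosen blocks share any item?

G4, G5, G8, G9 are pairwise disjoint (G4={navy,teal}; G5={cyan,grey}; G8={green,red,gold}; G9={plum,jade,rose}).
Every remaining block overlaps one of these, and no 5 of the listed blocks are pairwise disjoint, so 4 is the maximum.

4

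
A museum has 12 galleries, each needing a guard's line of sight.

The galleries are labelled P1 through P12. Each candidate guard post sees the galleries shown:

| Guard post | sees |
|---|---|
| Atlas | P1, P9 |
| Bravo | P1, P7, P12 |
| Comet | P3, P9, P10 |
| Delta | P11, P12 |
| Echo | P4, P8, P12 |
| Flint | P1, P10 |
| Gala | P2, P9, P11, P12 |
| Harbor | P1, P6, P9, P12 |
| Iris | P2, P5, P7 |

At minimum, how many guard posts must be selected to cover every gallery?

5

Take {Comet, Delta, Echo, Harbor, Iris}. Their union is {P1, P2, P3, P4, P5, P6, P7, P8, P9, P10, P11, P12}, which is all 12 galleries.
No 4 of the 9 guard posts cover everything (all 126 combinations miss at least one gallery), so 5 is optimal.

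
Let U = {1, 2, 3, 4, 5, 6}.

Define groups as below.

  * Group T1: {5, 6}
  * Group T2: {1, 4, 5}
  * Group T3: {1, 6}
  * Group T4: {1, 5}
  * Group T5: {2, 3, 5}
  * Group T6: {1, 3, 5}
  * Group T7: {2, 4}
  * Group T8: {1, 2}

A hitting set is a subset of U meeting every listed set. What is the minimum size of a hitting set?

The 3 points {2, 5, 6} hit every group.
No choice of 2 points meets every group, so 3 is the minimum.

3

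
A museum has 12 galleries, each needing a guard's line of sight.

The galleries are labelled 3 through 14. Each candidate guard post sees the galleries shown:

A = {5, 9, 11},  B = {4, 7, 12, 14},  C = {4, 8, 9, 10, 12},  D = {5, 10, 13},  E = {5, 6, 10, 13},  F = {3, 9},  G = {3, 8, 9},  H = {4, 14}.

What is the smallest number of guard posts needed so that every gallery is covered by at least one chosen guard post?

4

Take {A, B, E, G}. Their union is {3, 4, 5, 6, 7, 8, 9, 10, 11, 12, 13, 14}, which is all 12 galleries.
Only A contains 11, so A is forced; the remaining 9 galleries need at least 3 more guard posts (each remaining guard post adds at most 4) — so at least 4 guard posts are needed, and 4 is optimal.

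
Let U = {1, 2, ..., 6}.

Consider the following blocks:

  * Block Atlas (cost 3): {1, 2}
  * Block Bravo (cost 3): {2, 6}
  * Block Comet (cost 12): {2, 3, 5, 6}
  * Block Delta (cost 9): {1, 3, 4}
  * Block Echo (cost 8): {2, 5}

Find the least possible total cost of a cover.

Bravo, Delta, Echo together cover every item (Bravo ∪ Delta ∪ Echo = {1, 2, 3, 4, 5, 6}); total cost 3 + 9 + 8 = 20.
The greedy pick Atlas, Bravo, Delta, Echo costs 23; no covering selection beats 20.

20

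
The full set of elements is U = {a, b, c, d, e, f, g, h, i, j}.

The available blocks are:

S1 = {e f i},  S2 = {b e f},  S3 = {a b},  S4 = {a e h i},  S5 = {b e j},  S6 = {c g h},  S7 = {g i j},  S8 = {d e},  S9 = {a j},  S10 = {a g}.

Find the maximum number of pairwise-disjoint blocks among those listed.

3

S3, S7, S8 are pairwise disjoint (S3={a,b}; S7={g,i,j}; S8={d,e}).
Every remaining block overlaps one of these, and no 4 of the listed blocks are pairwise disjoint, so 3 is the maximum.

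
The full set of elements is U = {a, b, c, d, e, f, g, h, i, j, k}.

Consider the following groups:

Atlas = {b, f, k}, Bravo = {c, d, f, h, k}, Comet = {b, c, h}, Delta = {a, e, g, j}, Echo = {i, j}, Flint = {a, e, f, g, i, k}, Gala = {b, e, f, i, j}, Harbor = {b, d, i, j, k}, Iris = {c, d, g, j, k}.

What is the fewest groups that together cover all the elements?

Bravo and Delta and Harbor together: Bravo ∪ Delta ∪ Harbor = {a, b, c, d, e, f, g, h, i, j, k} — every element is covered.
No 2 of the 9 groups cover everything (all 36 combinations miss at least one element), so 3 is optimal.

3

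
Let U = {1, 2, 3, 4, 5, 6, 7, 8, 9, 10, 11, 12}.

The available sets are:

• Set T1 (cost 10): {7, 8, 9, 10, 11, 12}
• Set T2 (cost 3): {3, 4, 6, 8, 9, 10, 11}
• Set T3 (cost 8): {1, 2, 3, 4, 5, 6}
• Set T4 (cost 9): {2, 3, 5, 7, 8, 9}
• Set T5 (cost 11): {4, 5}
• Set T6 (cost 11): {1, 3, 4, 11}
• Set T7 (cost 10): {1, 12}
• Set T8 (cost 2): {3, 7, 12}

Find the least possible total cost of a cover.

13

T2, T3, T8 together cover every point (T2 ∪ T3 ∪ T8 = {1, 2, 3, 4, 5, 6, 7, 8, 9, 10, 11, 12}); total cost 3 + 8 + 2 = 13.
No covering selection has total cost below 13.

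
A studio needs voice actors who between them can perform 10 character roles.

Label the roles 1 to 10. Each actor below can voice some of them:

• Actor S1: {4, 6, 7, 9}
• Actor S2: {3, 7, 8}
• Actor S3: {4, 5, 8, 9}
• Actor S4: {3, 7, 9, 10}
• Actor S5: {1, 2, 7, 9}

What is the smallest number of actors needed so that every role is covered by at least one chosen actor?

4

S1 and S3 and S4 and S5 together: S1 ∪ S3 ∪ S4 ∪ S5 = {1, 2, 3, 4, 5, 6, 7, 8, 9, 10} — every role is covered.
Only S1 contains 6, so S1 is forced; the remaining 6 roles need at least 3 more actors (each remaining actor adds at most 2) — so at least 4 actors are needed, and 4 is optimal.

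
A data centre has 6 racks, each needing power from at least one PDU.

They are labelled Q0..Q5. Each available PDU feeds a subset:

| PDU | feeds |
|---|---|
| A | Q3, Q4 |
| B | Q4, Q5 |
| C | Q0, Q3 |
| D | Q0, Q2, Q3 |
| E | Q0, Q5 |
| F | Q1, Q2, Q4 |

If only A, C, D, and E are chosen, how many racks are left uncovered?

1

Union of A, C, D, E = {Q0, Q2, Q3, Q4, Q5}.
Not covered: Q1 — 1 rack.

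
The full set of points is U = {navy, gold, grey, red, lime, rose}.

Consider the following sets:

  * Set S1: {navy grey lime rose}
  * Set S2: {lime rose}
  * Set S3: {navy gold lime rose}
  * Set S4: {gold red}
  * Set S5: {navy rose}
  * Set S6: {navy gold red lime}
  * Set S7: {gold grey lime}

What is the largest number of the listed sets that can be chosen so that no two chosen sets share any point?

2

S5, S7 are pairwise disjoint (S5={navy,rose}; S7={gold,grey,lime}).
Every remaining set overlaps one of these, and no 3 of the listed sets are pairwise disjoint, so 2 is the maximum.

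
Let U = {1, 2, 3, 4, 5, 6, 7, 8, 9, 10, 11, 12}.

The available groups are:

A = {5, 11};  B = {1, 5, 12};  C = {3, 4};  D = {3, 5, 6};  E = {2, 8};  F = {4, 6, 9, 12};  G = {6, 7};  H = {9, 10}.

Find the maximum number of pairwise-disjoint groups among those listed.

B, C, E, G, H are pairwise disjoint (B={1,5,12}; C={3,4}; E={2,8}; G={6,7}; H={9,10}).
Every remaining group overlaps one of these, and no 6 of the listed groups are pairwise disjoint, so 5 is the maximum.

5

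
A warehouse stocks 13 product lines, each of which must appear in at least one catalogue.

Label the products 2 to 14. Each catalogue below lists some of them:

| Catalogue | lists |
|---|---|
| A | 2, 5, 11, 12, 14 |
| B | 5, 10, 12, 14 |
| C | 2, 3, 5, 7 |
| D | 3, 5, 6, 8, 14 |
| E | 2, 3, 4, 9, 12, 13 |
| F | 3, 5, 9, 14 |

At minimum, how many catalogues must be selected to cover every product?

Take {A, B, C, D, E}. Their union is {2, 3, 4, 5, 6, 7, 8, 9, 10, 11, 12, 13, 14}, which is all 13 products.
No 4 of the 6 catalogues cover everything (all 15 combinations miss at least one product), so 5 is optimal.

5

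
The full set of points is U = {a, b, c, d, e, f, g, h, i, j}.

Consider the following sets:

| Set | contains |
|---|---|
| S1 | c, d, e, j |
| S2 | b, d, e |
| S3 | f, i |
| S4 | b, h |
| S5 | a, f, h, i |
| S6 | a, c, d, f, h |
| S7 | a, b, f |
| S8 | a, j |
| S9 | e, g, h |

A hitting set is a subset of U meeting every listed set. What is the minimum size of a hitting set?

Take T = {a, e, h, i}. Each listed set contains at least one of these, so T is a hitting set of size 4.
No choice of 3 points meets every set, so 4 is the minimum.

4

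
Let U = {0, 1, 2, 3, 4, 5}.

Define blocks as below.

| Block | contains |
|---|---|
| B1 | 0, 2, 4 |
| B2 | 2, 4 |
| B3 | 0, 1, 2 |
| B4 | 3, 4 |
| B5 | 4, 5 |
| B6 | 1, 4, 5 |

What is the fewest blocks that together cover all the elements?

3

Take {B3, B4, B5}. Their union is {0, 1, 2, 3, 4, 5}, which is all 6 elements.
Only B4 contains 3, so B4 is forced; the remaining 4 elements need at least 2 more blocks (each remaining block adds at most 3) — so at least 3 blocks are needed, and 3 is optimal.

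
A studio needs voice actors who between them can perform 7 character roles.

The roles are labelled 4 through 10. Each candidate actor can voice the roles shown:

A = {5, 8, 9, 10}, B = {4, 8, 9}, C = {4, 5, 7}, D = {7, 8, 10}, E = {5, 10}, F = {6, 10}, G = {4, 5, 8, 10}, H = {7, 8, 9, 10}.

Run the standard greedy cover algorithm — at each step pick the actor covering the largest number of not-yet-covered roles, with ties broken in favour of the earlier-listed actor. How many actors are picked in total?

3

Greedy: pick A (covers 4 new) → pick C (covers 2 new) → pick F (covers 1 new). Total picks: 3.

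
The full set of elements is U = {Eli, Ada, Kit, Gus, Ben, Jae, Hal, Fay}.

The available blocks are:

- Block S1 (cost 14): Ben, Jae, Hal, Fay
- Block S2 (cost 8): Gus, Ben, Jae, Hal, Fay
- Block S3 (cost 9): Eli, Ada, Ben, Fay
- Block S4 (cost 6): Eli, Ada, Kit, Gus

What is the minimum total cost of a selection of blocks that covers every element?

14

S2, S4 together cover every element (S2 ∪ S4 = {Eli, Ada, Kit, Gus, Ben, Jae, Hal, Fay}); total cost 8 + 6 = 14.
No covering selection has total cost below 14.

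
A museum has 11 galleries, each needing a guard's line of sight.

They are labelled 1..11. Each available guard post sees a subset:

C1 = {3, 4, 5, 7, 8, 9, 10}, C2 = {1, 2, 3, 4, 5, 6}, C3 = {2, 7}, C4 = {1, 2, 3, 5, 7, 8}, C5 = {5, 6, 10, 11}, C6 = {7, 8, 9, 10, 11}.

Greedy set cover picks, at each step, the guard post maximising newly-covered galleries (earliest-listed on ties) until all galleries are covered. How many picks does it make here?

3

Greedy: pick C1 (covers 7 new) → pick C2 (covers 3 new) → pick C5 (covers 1 new). Total picks: 3.
(The true minimum cover uses only 2 guard posts, so greedy is not optimal here.)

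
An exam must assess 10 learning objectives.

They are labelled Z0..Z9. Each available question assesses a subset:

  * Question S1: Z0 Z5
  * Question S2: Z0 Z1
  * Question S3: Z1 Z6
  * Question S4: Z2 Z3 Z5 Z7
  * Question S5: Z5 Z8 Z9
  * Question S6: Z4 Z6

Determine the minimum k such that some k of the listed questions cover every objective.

4

S2 and S4 and S5 and S6 together: S2 ∪ S4 ∪ S5 ∪ S6 = {Z0, Z1, Z2, Z3, Z4, Z5, Z6, Z7, Z8, Z9} — every objective is covered.
Only S4 contains Z2, so S4 is forced; the remaining 6 objectives need at least 3 more questions (each remaining question adds at most 2) — so at least 4 questions are needed, and 4 is optimal.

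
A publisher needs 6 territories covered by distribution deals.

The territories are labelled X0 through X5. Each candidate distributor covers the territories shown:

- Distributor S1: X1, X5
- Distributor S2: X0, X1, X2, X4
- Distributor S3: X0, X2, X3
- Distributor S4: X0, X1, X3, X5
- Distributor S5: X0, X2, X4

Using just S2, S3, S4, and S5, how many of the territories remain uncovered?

0

Union of S2, S3, S4, S5 = {X0, X1, X2, X3, X4, X5} — that's every territory, so 0 are uncovered.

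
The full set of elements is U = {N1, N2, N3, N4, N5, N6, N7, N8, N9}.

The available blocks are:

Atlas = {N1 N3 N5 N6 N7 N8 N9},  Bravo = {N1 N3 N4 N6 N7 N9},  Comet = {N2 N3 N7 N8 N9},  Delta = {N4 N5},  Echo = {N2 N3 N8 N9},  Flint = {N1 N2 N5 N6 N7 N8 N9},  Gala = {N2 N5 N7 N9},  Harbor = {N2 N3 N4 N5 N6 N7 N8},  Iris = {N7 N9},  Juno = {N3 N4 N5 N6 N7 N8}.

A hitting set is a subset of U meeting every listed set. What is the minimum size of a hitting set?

2

H = {N4, N9} meets every block (each contains at least one member of H), and |H| = 2.
The blocks Delta, Iris are pairwise disjoint, so any hitting set needs a separate element for each — at least 2. Hence 2 is optimal.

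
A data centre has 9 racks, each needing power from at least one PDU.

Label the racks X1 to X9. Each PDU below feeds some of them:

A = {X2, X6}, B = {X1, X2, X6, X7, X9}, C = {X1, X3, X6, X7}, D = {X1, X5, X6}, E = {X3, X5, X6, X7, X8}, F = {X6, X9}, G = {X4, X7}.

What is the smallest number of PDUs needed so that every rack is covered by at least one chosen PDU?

3

Take {B, E, G}. Their union is {X1, X2, X3, X4, X5, X6, X7, X8, X9}, which is all 9 racks.
Only G contains X4, so G is forced; the remaining 7 racks need at least 2 more PDUs (each remaining PDU adds at most 4) — so at least 3 PDUs are needed, and 3 is optimal.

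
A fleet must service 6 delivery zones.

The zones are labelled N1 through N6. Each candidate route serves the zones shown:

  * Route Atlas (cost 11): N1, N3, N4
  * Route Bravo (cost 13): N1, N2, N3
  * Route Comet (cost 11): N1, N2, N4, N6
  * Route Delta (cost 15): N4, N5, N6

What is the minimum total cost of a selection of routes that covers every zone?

28

Bravo, Delta together cover every zone (Bravo ∪ Delta = {N1, N2, N3, N4, N5, N6}); total cost 13 + 15 = 28.
The greedy pick Comet, Atlas, Delta costs 37; no covering selection beats 28.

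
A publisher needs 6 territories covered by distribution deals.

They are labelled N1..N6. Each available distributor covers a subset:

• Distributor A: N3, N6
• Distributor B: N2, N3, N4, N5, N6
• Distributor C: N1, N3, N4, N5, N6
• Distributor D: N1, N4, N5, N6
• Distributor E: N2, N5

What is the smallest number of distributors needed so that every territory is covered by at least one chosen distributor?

B and D together: B ∪ D = {N1, N2, N3, N4, N5, N6} — every territory is covered.
No single distributor has all 6 territories (the largest, B, has 5), so 2 is optimal.

2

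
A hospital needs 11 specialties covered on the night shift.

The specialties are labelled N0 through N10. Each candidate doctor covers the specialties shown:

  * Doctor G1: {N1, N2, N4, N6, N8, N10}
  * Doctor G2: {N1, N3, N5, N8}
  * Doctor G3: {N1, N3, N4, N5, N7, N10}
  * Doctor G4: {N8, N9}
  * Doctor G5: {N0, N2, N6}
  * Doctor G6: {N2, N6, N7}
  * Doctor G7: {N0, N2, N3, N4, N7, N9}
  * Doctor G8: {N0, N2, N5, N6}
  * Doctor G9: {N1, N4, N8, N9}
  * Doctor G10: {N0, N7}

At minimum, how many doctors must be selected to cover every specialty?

3

Take {G3, G8, G9}. Their union is {N0, N1, N2, N3, N4, N5, N6, N7, N8, N9, N10}, which is all 11 specialties.
No 2 of the 10 doctors cover everything (all 45 combinations miss at least one specialty), so 3 is optimal.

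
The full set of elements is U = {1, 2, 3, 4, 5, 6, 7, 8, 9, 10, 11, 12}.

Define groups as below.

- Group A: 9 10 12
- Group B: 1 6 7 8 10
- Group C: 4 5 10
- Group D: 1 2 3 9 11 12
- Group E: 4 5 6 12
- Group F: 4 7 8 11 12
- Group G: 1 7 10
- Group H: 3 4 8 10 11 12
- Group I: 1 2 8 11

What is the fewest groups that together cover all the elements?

3

B and D and E together: B ∪ D ∪ E = {1, 2, 3, 4, 5, 6, 7, 8, 9, 10, 11, 12} — every element is covered.
No 2 of the 9 groups cover everything (all 36 combinations miss at least one element), so 3 is optimal.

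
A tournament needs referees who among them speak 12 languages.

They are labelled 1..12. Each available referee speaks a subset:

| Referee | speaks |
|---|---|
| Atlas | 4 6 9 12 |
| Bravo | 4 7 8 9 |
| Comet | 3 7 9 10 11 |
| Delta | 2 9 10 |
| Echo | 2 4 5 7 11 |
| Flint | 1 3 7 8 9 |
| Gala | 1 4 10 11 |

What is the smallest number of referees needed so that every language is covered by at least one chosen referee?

4

Take {Atlas, Echo, Flint, Gala}. Their union is {1, 2, 3, 4, 5, 6, 7, 8, 9, 10, 11, 12}, which is all 12 languages.
No 3 of the 7 referees cover everything (all 35 combinations miss at least one language), so 4 is optimal.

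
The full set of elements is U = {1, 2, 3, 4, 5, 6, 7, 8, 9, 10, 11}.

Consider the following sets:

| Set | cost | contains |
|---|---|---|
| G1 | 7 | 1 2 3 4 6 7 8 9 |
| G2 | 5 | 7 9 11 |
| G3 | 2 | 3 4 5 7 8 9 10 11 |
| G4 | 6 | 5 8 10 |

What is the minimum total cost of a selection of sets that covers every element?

9

G1, G3 together cover every element (G1 ∪ G3 = {1, 2, 3, 4, 5, 6, 7, 8, 9, 10, 11}); total cost 7 + 2 = 9.
No covering selection has total cost below 9.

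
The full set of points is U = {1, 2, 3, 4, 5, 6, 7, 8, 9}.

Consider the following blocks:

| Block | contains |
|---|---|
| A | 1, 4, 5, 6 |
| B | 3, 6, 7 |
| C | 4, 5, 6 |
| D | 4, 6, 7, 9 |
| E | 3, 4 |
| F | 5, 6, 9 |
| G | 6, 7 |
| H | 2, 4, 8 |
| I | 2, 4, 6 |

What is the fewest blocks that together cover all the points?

4

A, D, E, and H cover everything between them: the union {1, 2, 3, 4, 5, 6, 7, 8, 9} is all of U.
Only A contains 1, so A is forced; the remaining 5 points need at least 3 more blocks (each remaining block adds at most 2) — so at least 4 blocks are needed, and 4 is optimal.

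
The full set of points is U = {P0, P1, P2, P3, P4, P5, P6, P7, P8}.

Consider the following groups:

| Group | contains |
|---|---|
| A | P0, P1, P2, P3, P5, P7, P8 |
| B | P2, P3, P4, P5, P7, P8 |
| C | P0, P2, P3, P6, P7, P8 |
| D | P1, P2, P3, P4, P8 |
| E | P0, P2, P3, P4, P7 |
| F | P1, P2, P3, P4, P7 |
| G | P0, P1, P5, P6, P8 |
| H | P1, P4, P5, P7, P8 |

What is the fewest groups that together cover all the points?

2

C and H cover everything between them: the union {P0, P1, P2, P3, P4, P5, P6, P7, P8} is all of U.
No single group has all 9 points (the largest, A, has 7), so 2 is optimal.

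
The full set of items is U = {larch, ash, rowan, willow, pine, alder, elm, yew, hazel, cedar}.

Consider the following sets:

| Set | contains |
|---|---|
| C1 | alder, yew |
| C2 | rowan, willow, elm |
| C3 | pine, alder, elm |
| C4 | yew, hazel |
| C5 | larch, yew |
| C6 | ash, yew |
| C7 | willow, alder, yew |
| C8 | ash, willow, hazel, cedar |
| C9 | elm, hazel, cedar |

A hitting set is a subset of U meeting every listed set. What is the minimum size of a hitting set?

H = {elm, yew, hazel} meets every set (each contains at least one member of H), and |H| = 3.
The sets C3, C5, C8 are pairwise disjoint, so any hitting set needs a separate item for each — at least 3. Hence 3 is optimal.

3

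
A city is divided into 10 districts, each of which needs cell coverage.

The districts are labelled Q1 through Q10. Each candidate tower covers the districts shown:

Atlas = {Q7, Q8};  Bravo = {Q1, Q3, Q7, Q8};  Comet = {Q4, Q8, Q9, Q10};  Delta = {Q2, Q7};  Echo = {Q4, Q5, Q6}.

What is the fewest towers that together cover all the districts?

4

Bravo and Comet and Delta and Echo together: Bravo ∪ Comet ∪ Delta ∪ Echo = {Q1, Q2, Q3, Q4, Q5, Q6, Q7, Q8, Q9, Q10} — every district is covered.
No 3 of the 5 towers cover everything (all 10 combinations miss at least one district), so 4 is optimal.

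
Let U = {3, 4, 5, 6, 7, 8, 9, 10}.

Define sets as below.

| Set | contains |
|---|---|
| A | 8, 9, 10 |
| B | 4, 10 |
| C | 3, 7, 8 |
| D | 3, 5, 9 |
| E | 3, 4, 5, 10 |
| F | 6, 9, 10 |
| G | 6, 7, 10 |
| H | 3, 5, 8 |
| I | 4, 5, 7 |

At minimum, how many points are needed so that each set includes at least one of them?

3

T = {5, 8, 10} meets every set (each contains at least one member of T), and |T| = 3.
No choice of 2 points meets every set, so 3 is the minimum.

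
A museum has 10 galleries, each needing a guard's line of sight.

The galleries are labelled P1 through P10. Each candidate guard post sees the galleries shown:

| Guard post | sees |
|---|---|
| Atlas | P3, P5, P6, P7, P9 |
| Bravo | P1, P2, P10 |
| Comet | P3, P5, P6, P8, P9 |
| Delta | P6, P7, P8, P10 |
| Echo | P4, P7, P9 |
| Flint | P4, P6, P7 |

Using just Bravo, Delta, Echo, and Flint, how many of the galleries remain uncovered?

2

Union of Bravo, Delta, Echo, Flint = {P1, P2, P4, P6, P7, P8, P9, P10}.
Not covered: P3, P5 — 2 galleries.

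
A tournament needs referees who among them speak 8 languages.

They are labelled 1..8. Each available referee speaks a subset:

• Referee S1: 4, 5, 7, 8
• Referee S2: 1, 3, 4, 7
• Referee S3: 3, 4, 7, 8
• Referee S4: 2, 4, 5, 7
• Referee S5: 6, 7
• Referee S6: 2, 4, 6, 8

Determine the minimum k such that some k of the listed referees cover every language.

3

Take {S1, S2, S6}. Their union is {1, 2, 3, 4, 5, 6, 7, 8}, which is all 8 languages.
Only S2 contains 1, so S2 is forced; the remaining 4 languages need at least 2 more referees (each remaining referee adds at most 3) — so at least 3 referees are needed, and 3 is optimal.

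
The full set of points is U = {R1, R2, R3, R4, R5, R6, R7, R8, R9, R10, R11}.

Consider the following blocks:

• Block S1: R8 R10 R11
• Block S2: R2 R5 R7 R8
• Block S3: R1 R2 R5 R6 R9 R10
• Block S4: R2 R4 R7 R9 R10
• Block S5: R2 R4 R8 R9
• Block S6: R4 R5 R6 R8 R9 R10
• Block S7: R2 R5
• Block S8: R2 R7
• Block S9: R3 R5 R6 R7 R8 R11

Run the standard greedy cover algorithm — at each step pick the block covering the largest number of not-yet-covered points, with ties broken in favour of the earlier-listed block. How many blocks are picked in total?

Greedy: pick S3 (covers 6 new) → pick S9 (covers 4 new) → pick S4 (covers 1 new). Total picks: 3.

3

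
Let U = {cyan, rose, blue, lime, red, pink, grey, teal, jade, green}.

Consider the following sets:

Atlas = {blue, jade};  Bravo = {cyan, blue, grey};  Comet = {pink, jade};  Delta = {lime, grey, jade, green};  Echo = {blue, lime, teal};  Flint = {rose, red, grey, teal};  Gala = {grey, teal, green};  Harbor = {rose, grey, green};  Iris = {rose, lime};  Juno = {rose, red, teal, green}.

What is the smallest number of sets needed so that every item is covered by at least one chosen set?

Take {Bravo, Comet, Echo, Juno}. Their union is {cyan, rose, blue, lime, red, pink, grey, teal, jade, green}, which is all 10 items.
No 3 of the 10 sets cover everything (all 120 combinations miss at least one item), so 4 is optimal.

4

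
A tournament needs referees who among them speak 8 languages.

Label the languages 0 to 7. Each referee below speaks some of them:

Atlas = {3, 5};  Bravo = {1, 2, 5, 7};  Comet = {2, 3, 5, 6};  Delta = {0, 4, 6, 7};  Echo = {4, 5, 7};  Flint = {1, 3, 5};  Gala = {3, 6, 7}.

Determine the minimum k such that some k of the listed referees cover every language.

3

Take {Bravo, Delta, Flint}. Their union is {0, 1, 2, 3, 4, 5, 6, 7}, which is all 8 languages.
Only Delta contains 0, so Delta is forced; the remaining 4 languages need at least 2 more referees (each remaining referee adds at most 3) — so at least 3 referees are needed, and 3 is optimal.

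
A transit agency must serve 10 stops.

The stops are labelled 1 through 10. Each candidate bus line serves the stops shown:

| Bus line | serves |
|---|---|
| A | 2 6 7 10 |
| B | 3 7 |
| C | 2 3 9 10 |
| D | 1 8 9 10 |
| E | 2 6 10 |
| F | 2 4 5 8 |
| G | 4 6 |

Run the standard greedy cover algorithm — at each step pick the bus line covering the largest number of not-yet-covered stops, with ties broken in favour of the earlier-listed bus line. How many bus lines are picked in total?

Greedy: pick A (covers 4 new) → pick D (covers 3 new) → pick F (covers 2 new) → pick B (covers 1 new). Total picks: 4.

4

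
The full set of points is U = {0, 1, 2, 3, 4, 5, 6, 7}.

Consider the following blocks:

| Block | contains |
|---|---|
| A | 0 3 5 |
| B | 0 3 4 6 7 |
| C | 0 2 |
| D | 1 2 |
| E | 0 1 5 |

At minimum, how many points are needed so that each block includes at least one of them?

H = {0, 1} meets every block (each contains at least one member of H), and |H| = 2.
The blocks B, D are pairwise disjoint, so any hitting set needs a separate point for each — at least 2. Hence 2 is optimal.

2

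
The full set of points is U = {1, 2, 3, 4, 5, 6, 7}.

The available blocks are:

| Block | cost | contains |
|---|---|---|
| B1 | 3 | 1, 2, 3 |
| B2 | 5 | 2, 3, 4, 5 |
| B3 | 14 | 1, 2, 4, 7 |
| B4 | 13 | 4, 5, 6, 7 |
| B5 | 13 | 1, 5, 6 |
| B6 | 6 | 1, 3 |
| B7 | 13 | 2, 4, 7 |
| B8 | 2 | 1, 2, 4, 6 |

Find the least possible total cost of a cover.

B1, B4 together cover every point (B1 ∪ B4 = {1, 2, 3, 4, 5, 6, 7}); total cost 3 + 13 = 16.
The greedy pick B8, B2, B4 costs 20; no covering selection beats 16.

16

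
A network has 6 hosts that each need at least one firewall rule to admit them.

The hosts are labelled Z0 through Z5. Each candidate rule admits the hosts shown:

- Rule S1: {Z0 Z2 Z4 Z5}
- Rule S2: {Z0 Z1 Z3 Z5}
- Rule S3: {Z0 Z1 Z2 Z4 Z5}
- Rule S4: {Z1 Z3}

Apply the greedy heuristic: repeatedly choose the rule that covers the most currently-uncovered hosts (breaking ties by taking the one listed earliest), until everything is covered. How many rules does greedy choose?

2

Greedy: pick S3 (covers 5 new) → pick S2 (covers 1 new). Total picks: 2.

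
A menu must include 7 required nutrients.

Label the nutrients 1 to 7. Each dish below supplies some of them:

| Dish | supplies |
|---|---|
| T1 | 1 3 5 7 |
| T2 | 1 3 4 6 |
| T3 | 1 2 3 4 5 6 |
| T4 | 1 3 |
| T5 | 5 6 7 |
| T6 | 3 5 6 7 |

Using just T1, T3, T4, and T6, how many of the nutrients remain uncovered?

Union of T1, T3, T4, T6 = {1, 2, 3, 4, 5, 6, 7} — that's every nutrient, so 0 are uncovered.

0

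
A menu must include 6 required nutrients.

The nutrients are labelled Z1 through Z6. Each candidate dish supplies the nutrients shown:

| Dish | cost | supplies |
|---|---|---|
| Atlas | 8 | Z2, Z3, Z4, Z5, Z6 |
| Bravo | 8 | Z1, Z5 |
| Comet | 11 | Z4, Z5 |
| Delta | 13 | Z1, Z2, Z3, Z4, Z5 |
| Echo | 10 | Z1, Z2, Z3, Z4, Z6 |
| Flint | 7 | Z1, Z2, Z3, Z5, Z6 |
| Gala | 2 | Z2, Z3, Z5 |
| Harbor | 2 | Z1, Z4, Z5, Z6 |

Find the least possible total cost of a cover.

4

Gala, Harbor together cover every nutrient (Gala ∪ Harbor = {Z1, Z2, Z3, Z4, Z5, Z6}); total cost 2 + 2 = 4.
No covering selection has total cost below 4.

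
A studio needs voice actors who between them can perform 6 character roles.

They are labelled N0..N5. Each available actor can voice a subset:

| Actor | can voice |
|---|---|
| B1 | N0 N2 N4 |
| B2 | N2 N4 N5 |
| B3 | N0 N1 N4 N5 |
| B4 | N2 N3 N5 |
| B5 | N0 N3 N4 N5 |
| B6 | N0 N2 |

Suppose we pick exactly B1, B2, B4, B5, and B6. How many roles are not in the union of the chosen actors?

Union of B1, B2, B4, B5, B6 = {N0, N2, N3, N4, N5}.
Not covered: N1 — 1 role.

1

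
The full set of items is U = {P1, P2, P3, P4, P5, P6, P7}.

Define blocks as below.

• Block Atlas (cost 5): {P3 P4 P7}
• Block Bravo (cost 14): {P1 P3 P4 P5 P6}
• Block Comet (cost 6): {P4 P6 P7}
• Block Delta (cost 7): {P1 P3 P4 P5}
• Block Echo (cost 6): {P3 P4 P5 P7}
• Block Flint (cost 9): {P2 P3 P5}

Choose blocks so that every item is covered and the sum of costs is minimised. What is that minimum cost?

Comet, Delta, Flint together cover every item (Comet ∪ Delta ∪ Flint = {P1, P2, P3, P4, P5, P6, P7}); total cost 6 + 7 + 9 = 22.
The greedy pick Echo, Comet, Delta, Flint costs 28; no covering selection beats 22.

22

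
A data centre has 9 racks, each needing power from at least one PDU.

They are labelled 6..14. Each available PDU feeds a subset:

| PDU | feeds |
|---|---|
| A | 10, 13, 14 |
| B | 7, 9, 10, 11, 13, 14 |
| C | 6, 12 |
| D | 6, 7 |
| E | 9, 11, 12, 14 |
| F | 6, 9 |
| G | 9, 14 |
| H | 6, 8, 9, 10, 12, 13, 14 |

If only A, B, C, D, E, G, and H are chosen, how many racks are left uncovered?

Union of A, B, C, D, E, G, H = {6, 7, 8, 9, 10, 11, 12, 13, 14} — that's every rack, so 0 are uncovered.

0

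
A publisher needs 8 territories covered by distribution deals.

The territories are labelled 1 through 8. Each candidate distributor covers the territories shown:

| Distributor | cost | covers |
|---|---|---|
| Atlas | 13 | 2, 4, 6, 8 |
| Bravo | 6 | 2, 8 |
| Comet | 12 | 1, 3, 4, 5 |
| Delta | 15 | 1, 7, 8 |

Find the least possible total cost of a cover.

40

Atlas, Comet, Delta together cover every territory (Atlas ∪ Comet ∪ Delta = {1, 2, 3, 4, 5, 6, 7, 8}); total cost 13 + 12 + 15 = 40.
The greedy pick Bravo, Comet, Atlas, Delta costs 46; no covering selection beats 40.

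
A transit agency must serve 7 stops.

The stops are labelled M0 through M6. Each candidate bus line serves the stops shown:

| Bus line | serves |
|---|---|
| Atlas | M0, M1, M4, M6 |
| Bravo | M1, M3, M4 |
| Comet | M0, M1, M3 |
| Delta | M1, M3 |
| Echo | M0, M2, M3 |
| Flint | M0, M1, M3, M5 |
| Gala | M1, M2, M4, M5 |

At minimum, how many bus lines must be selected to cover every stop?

3

Take {Atlas, Delta, Gala}. Their union is {M0, M1, M2, M3, M4, M5, M6}, which is all 7 stops.
Only Atlas contains M6, so Atlas is forced; the remaining 3 stops need at least 2 more bus lines (each remaining bus line adds at most 2) — so at least 3 bus lines are needed, and 3 is optimal.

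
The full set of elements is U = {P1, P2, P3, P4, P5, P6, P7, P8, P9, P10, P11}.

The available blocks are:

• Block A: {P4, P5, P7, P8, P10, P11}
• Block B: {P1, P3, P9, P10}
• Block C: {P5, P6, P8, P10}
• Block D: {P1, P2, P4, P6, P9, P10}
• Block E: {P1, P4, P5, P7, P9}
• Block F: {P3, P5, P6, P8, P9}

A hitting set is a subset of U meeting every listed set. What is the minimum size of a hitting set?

Take H = {P8, P9}. Each listed block contains at least one of these, so H is a hitting set of size 2.
No single element lies in every block, so at least 2 are needed and 2 is optimal.

2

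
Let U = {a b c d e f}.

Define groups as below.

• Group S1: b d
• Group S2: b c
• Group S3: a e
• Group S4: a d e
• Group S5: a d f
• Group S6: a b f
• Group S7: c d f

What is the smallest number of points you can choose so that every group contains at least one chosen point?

H = {b, e, f} meets every group (each contains at least one member of H), and |H| = 3.
No choice of 2 points meets every group, so 3 is the minimum.

3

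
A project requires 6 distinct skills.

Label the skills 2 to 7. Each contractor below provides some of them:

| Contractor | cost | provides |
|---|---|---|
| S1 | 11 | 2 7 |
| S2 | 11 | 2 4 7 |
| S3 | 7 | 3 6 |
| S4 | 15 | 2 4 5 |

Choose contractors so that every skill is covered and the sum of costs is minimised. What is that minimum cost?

33

S1, S3, S4 together cover every skill (S1 ∪ S3 ∪ S4 = {2, 3, 4, 5, 6, 7}); total cost 11 + 7 + 15 = 33.
No covering selection has total cost below 33.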